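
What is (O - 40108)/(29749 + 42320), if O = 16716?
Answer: -23392/72069 ≈ -0.32458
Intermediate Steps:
(O - 40108)/(29749 + 42320) = (16716 - 40108)/(29749 + 42320) = -23392/72069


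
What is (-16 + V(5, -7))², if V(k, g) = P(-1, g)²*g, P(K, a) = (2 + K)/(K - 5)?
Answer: 339889/1296 ≈ 262.26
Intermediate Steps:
P(K, a) = (2 + K)/(-5 + K)
V(k, g) = g/36 (V(k, g) = ((2 - 1)/(-5 - 1))²*g = (1/(-6))²*g = (-⅙*1)²*g = (-⅙)²*g = g/36)
(-16 + V(5, -7))² = (-16 + (1/36)*(-7))² = (-16 - 7/36)² = (-583/36)² = 339889/1296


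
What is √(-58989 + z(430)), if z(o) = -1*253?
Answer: I*√59242 ≈ 243.4*I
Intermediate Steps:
z(o) = -253
√(-58989 + z(430)) = √(-58989 - 253) = √(-59242) = I*√59242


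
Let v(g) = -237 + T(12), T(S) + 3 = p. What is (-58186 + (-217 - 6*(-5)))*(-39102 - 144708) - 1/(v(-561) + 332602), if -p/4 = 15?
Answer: 3565447976581259/332302 ≈ 1.0730e+10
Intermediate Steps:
p = -60 (p = -4*15 = -60)
T(S) = -63 (T(S) = -3 - 60 = -63)
v(g) = -300 (v(g) = -237 - 63 = -300)
(-58186 + (-217 - 6*(-5)))*(-39102 - 144708) - 1/(v(-561) + 332602) = (-58186 + (-217 - 6*(-5)))*(-39102 - 144708) - 1/(-300 + 332602) = (-58186 + (-217 + 30))*(-183810) - 1/332302 = (-58186 - 187)*(-183810) - 1*1/332302 = -58373*(-183810) - 1/332302 = 10729541130 - 1/332302 = 3565447976581259/332302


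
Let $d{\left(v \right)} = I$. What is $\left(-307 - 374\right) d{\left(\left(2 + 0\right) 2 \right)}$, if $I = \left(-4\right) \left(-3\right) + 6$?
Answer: $-12258$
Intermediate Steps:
$I = 18$ ($I = 12 + 6 = 18$)
$d{\left(v \right)} = 18$
$\left(-307 - 374\right) d{\left(\left(2 + 0\right) 2 \right)} = \left(-307 - 374\right) 18 = \left(-681\right) 18 = -12258$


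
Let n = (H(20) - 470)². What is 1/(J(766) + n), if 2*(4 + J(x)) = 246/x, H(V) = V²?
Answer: 766/3750459 ≈ 0.00020424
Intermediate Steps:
J(x) = -4 + 123/x (J(x) = -4 + (246/x)/2 = -4 + 123/x)
n = 4900 (n = (20² - 470)² = (400 - 470)² = (-70)² = 4900)
1/(J(766) + n) = 1/((-4 + 123/766) + 4900) = 1/(-2941/766 + 4900) = 1/(3750459/766) = 766/3750459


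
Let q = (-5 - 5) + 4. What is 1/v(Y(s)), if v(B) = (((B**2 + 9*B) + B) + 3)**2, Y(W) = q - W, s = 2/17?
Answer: 83521/35964009 ≈ 0.0023223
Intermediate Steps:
q = -6 (q = -10 + 4 = -6)
s = 2/17 (s = 2*(1/17) = 2/17 ≈ 0.11765)
Y(W) = -6 - W
v(B) = (3 + B**2 + 10*B)**2 (v(B) = ((B**2 + 10*B) + 3)**2 = (3 + B**2 + 10*B)**2)
1/v(Y(s)) = 1/((3 + (-6 - 1*2/17)**2 + 10*(-6 - 1*2/17))**2) = 1/((3 + (-6 - 2/17)**2 + 10*(-6 - 2/17))**2) = 1/((3 + (-104/17)**2 + 10*(-104/17))**2) = 1/((3 + 10816/289 - 1040/17)**2) = 1/((-5997/289)**2) = 1/(35964009/83521) = 83521/35964009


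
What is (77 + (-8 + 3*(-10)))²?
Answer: 1521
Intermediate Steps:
(77 + (-8 + 3*(-10)))² = (77 + (-8 - 30))² = (77 - 38)² = 39² = 1521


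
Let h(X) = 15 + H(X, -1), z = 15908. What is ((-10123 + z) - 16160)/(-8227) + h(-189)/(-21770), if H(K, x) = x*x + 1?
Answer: 225723891/179101790 ≈ 1.2603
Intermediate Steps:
H(K, x) = 1 + x² (H(K, x) = x² + 1 = 1 + x²)
h(X) = 17 (h(X) = 15 + (1 + (-1)²) = 15 + (1 + 1) = 15 + 2 = 17)
((-10123 + z) - 16160)/(-8227) + h(-189)/(-21770) = ((-10123 + 15908) - 16160)/(-8227) + 17/(-21770) = (5785 - 16160)*(-1/8227) + 17*(-1/21770) = -10375*(-1/8227) - 17/21770 = 10375/8227 - 17/21770 = 225723891/179101790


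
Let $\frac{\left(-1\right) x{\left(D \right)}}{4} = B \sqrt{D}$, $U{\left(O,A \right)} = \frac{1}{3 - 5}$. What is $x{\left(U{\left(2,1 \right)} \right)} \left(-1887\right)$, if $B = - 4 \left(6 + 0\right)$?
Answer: $- 90576 i \sqrt{2} \approx - 1.2809 \cdot 10^{5} i$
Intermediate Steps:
$B = -24$ ($B = \left(-4\right) 6 = -24$)
$U{\left(O,A \right)} = - \frac{1}{2}$ ($U{\left(O,A \right)} = \frac{1}{-2} = - \frac{1}{2}$)
$x{\left(D \right)} = 96 \sqrt{D}$ ($x{\left(D \right)} = - 4 \left(- 24 \sqrt{D}\right) = 96 \sqrt{D}$)
$x{\left(U{\left(2,1 \right)} \right)} \left(-1887\right) = 96 \sqrt{- \frac{1}{2}} \left(-1887\right) = 96 \frac{i \sqrt{2}}{2} \left(-1887\right) = 48 i \sqrt{2} \left(-1887\right) = - 90576 i \sqrt{2}$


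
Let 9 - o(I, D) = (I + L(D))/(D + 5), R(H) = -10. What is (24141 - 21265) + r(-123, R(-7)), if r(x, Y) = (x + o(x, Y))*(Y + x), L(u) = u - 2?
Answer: 21629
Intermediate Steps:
L(u) = -2 + u
o(I, D) = 9 - (-2 + D + I)/(5 + D) (o(I, D) = 9 - (I + (-2 + D))/(D + 5) = 9 - (-2 + D + I)/(5 + D))
r(x, Y) = (Y + x)*(x + (47 - x + 8*Y)/(5 + Y)) (r(x, Y) = (x + (47 - x + 8*Y)/(5 + Y))*(Y + x) = (Y + x)*(x + (47 - x + 8*Y)/(5 + Y)))
(24141 - 21265) + r(-123, R(-7)) = (24141 - 21265) + (-10*(47 - 1*(-123) + 8*(-10)) - 123*(47 - 1*(-123) + 8*(-10)) - 123*(5 - 10)*(-10 - 123))/(5 - 10) = 2876 + (-10*(47 + 123 - 80) - 123*(47 + 123 - 80) - 123*(-5)*(-133))/(-5) = 2876 - (-10*90 - 123*90 - 81795)/5 = 2876 - (-900 - 11070 - 81795)/5 = 2876 - ⅕*(-93765) = 2876 + 18753 = 21629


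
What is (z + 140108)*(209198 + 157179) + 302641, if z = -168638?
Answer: -10452433169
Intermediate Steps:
(z + 140108)*(209198 + 157179) + 302641 = (-168638 + 140108)*(209198 + 157179) + 302641 = -28530*366377 + 302641 = -10452735810 + 302641 = -10452433169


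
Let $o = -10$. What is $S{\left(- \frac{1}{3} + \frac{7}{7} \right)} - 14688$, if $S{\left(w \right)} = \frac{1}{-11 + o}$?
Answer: $- \frac{308449}{21} \approx -14688.0$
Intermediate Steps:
$S{\left(w \right)} = - \frac{1}{21}$ ($S{\left(w \right)} = \frac{1}{-11 - 10} = \frac{1}{-21} = - \frac{1}{21}$)
$S{\left(- \frac{1}{3} + \frac{7}{7} \right)} - 14688 = - \frac{1}{21} - 14688 = - \frac{308449}{21}$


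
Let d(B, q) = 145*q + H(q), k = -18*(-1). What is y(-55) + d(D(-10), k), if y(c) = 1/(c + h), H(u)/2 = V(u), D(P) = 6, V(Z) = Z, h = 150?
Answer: 251371/95 ≈ 2646.0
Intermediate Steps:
k = 18
H(u) = 2*u
y(c) = 1/(150 + c) (y(c) = 1/(c + 150) = 1/(150 + c))
d(B, q) = 147*q (d(B, q) = 145*q + 2*q = 147*q)
y(-55) + d(D(-10), k) = 1/(150 - 55) + 147*18 = 1/95 + 2646 = 251371/95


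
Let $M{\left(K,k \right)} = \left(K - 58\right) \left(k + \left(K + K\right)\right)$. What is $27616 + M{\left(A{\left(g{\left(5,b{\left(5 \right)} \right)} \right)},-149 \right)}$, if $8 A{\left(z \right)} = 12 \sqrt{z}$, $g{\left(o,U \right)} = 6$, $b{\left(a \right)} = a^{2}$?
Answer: $36285 - \frac{795 \sqrt{6}}{2} \approx 35311.0$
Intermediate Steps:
$A{\left(z \right)} = \frac{3 \sqrt{z}}{2}$ ($A{\left(z \right)} = \frac{12 \sqrt{z}}{8} = \frac{3 \sqrt{z}}{2}$)
$M{\left(K,k \right)} = \left(-58 + K\right) \left(k + 2 K\right)$
$27616 + M{\left(A{\left(g{\left(5,b{\left(5 \right)} \right)} \right)},-149 \right)} = 27616 + \left(- 116 \frac{3 \sqrt{6}}{2} - -8642 + 2 \left(\frac{3 \sqrt{6}}{2}\right)^{2} + \frac{3 \sqrt{6}}{2} \left(-149\right)\right) = 27616 + \left(- 174 \sqrt{6} + 8642 + 2 \cdot \frac{27}{2} - \frac{447 \sqrt{6}}{2}\right) = 27616 + \left(- 174 \sqrt{6} + 8642 + 27 - \frac{447 \sqrt{6}}{2}\right) = 27616 + \left(8669 - \frac{795 \sqrt{6}}{2}\right) = 36285 - \frac{795 \sqrt{6}}{2}$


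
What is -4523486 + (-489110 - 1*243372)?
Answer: -5255968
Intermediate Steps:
-4523486 + (-489110 - 1*243372) = -4523486 + (-489110 - 243372) = -4523486 - 732482 = -5255968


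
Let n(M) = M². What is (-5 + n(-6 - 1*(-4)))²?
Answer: 1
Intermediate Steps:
(-5 + n(-6 - 1*(-4)))² = (-5 + (-6 - 1*(-4))²)² = (-5 + (-6 + 4)²)² = (-5 + (-2)²)² = (-5 + 4)² = (-1)² = 1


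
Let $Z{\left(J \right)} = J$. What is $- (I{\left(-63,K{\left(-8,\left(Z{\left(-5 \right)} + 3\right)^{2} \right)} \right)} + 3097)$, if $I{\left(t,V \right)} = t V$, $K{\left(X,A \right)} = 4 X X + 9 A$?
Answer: $15299$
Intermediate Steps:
$K{\left(X,A \right)} = 4 X^{2} + 9 A$
$I{\left(t,V \right)} = V t$
$- (I{\left(-63,K{\left(-8,\left(Z{\left(-5 \right)} + 3\right)^{2} \right)} \right)} + 3097) = - (\left(4 \left(-8\right)^{2} + 9 \left(-5 + 3\right)^{2}\right) \left(-63\right) + 3097) = - (\left(4 \cdot 64 + 9 \left(-2\right)^{2}\right) \left(-63\right) + 3097) = - (\left(256 + 9 \cdot 4\right) \left(-63\right) + 3097) = - (\left(256 + 36\right) \left(-63\right) + 3097) = - (292 \left(-63\right) + 3097) = - (-18396 + 3097) = \left(-1\right) \left(-15299\right) = 15299$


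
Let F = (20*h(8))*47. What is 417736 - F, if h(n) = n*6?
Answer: 372616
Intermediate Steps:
h(n) = 6*n
F = 45120 (F = (20*(6*8))*47 = (20*48)*47 = 960*47 = 45120)
417736 - F = 417736 - 1*45120 = 417736 - 45120 = 372616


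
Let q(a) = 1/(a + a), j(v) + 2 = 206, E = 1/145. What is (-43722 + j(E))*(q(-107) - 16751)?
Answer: 77999813685/107 ≈ 7.2897e+8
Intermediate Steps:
E = 1/145 ≈ 0.0068966
j(v) = 204 (j(v) = -2 + 206 = 204)
q(a) = 1/(2*a)
(-43722 + j(E))*(q(-107) - 16751) = (-43722 + 204)*((½)/(-107) - 16751) = -43518*((½)*(-1/107) - 16751) = -43518*(-1/214 - 16751) = -43518*(-3584715/214) = 77999813685/107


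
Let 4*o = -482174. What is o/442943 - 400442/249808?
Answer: -103742855727/55325352472 ≈ -1.8751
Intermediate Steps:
o = -241087/2 (o = (¼)*(-482174) = -241087/2 ≈ -1.2054e+5)
o/442943 - 400442/249808 = -241087/2/442943 - 400442/249808 = -241087/2*1/442943 - 400442*1/249808 = -241087/885886 - 200221/124904 = -103742855727/55325352472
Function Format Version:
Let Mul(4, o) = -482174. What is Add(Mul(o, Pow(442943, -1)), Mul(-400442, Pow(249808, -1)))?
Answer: Rational(-103742855727, 55325352472) ≈ -1.8751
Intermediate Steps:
o = Rational(-241087, 2) (o = Mul(Rational(1, 4), -482174) = Rational(-241087, 2) ≈ -1.2054e+5)
Add(Mul(o, Pow(442943, -1)), Mul(-400442, Pow(249808, -1))) = Add(Mul(Rational(-241087, 2), Pow(442943, -1)), Mul(-400442, Pow(249808, -1))) = Add(Mul(Rational(-241087, 2), Rational(1, 442943)), Mul(-400442, Rational(1, 249808))) = Add(Rational(-241087, 885886), Rational(-200221, 124904)) = Rational(-103742855727, 55325352472)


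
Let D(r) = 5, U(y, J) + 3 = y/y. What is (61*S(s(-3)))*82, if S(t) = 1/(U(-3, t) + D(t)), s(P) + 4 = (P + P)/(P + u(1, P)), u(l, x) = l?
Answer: 5002/3 ≈ 1667.3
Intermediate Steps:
U(y, J) = -2 (U(y, J) = -3 + y/y = -3 + 1 = -2)
s(P) = -4 + 2*P/(1 + P) (s(P) = -4 + (P + P)/(P + 1) = -4 + (2*P)/(1 + P) = -4 + 2*P/(1 + P))
S(t) = ⅓ (S(t) = 1/(-2 + 5) = 1/3 = ⅓)
(61*S(s(-3)))*82 = (61*(⅓))*82 = (61/3)*82 = 5002/3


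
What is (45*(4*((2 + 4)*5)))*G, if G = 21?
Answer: 113400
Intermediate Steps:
(45*(4*((2 + 4)*5)))*G = (45*(4*((2 + 4)*5)))*21 = (45*(4*(6*5)))*21 = (45*(4*30))*21 = (45*120)*21 = 5400*21 = 113400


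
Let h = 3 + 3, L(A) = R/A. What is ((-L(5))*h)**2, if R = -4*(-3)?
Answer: 5184/25 ≈ 207.36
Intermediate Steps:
R = 12
L(A) = 12/A
h = 6
((-L(5))*h)**2 = (-12/5*6)**2 = (-72/5)**2 = 5184/25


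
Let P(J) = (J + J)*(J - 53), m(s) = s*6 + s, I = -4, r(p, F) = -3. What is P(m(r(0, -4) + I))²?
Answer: 99920016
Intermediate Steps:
m(s) = 7*s (m(s) = 6*s + s = 7*s)
P(J) = 2*J*(-53 + J) (P(J) = (2*J)*(-53 + J) = 2*J*(-53 + J))
P(m(r(0, -4) + I))² = (2*(7*(-3 - 4))*(-53 + 7*(-3 - 4)))² = (2*(7*(-7))*(-53 + 7*(-7)))² = (2*(-49)*(-53 - 49))² = (2*(-49)*(-102))² = 9996² = 99920016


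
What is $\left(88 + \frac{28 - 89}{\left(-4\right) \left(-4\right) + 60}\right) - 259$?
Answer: $- \frac{13057}{76} \approx -171.8$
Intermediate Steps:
$\left(88 + \frac{28 - 89}{\left(-4\right) \left(-4\right) + 60}\right) - 259 = \left(88 - \frac{61}{16 + 60}\right) - 259 = \left(88 - \frac{61}{76}\right) - 259 = \frac{6627}{76} - 259 = - \frac{13057}{76}$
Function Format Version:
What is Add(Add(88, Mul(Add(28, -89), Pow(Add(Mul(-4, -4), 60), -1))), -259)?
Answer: Rational(-13057, 76) ≈ -171.80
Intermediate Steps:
Add(Add(88, Mul(Add(28, -89), Pow(Add(Mul(-4, -4), 60), -1))), -259) = Add(Add(88, Mul(-61, Pow(Add(16, 60), -1))), -259) = Add(Add(88, Mul(-61, Pow(76, -1))), -259) = Add(Add(88, Mul(-61, Rational(1, 76))), -259) = Add(Add(88, Rational(-61, 76)), -259) = Add(Rational(6627, 76), -259) = Rational(-13057, 76)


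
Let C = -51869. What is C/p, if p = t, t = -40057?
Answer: 51869/40057 ≈ 1.2949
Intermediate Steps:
p = -40057
C/p = -51869/(-40057) = -51869*(-1/40057) = 51869/40057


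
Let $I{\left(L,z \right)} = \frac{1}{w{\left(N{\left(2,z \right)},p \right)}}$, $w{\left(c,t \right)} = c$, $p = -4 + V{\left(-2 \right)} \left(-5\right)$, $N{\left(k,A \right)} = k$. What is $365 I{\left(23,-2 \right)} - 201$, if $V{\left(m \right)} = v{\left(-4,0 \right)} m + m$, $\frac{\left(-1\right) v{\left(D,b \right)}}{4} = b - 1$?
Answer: $- \frac{37}{2} \approx -18.5$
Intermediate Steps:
$v{\left(D,b \right)} = 4 - 4 b$ ($v{\left(D,b \right)} = - 4 \left(b - 1\right) = - 4 \left(-1 + b\right) = 4 - 4 b$)
$V{\left(m \right)} = 5 m$ ($V{\left(m \right)} = \left(4 - 0\right) m + m = \left(4 + 0\right) m + m = 4 m + m = 5 m$)
$p = 46$ ($p = -4 + 5 \left(-2\right) \left(-5\right) = -4 - -50 = -4 + 50 = 46$)
$I{\left(L,z \right)} = \frac{1}{2}$
$365 I{\left(23,-2 \right)} - 201 = 365 \cdot \frac{1}{2} - 201 = \frac{365}{2} - 201 = - \frac{37}{2}$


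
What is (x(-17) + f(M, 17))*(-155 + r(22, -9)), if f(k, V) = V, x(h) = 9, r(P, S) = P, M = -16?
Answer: -3458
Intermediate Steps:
(x(-17) + f(M, 17))*(-155 + r(22, -9)) = (9 + 17)*(-155 + 22) = 26*(-133) = -3458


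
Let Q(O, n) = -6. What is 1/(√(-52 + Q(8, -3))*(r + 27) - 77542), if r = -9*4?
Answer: I/(-77542*I + 9*√58) ≈ -1.2896e-5 + 1.1399e-8*I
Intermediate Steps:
r = -36
1/(√(-52 + Q(8, -3))*(r + 27) - 77542) = 1/(√(-52 - 6)*(-36 + 27) - 77542) = 1/(√(-58)*(-9) - 77542) = 1/((I*√58)*(-9) - 77542) = 1/(-9*I*√58 - 77542) = 1/(-77542 - 9*I*√58)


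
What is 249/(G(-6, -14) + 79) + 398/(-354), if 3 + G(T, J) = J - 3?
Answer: 548/177 ≈ 3.0960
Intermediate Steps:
G(T, J) = -6 + J (G(T, J) = -3 + (J - 3) = -3 + (-3 + J) = -6 + J)
249/(G(-6, -14) + 79) + 398/(-354) = 249/((-6 - 14) + 79) + 398/(-354) = 249/(-20 + 79) + 398*(-1/354) = 249/59 - 199/177 = 548/177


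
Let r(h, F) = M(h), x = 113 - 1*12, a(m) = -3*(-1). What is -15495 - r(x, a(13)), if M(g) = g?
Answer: -15596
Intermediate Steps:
a(m) = 3
x = 101 (x = 113 - 12 = 101)
r(h, F) = h
-15495 - r(x, a(13)) = -15495 - 1*101 = -15495 - 101 = -15596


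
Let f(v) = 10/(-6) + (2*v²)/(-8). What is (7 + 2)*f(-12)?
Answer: -339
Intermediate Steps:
f(v) = -5/3 - v²/4 (f(v) = 10*(-⅙) + (2*v²)*(-⅛) = -5/3 - v²/4)
(7 + 2)*f(-12) = (7 + 2)*(-5/3 - ¼*(-12)²) = 9*(-5/3 - ¼*144) = 9*(-5/3 - 36) = 9*(-113/3) = -339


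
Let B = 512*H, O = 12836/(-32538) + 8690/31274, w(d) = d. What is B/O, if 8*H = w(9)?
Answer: -146533451328/29669461 ≈ -4938.9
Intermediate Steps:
O = -29669461/254398353 (O = 12836*(-1/32538) + 8690*(1/31274) = -6418/16269 + 4345/15637 = -29669461/254398353 ≈ -0.11663)
H = 9/8 (H = (1/8)*9 = 9/8 ≈ 1.1250)
B = 576 (B = 512*(9/8) = 576)
B/O = 576/(-29669461/254398353) = 576*(-254398353/29669461) = -146533451328/29669461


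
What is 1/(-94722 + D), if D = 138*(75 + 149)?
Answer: -1/63810 ≈ -1.5672e-5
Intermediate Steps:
D = 30912 (D = 138*224 = 30912)
1/(-94722 + D) = 1/(-94722 + 30912) = 1/(-63810) = -1/63810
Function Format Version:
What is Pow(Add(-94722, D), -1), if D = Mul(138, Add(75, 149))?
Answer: Rational(-1, 63810) ≈ -1.5672e-5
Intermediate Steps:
D = 30912 (D = Mul(138, 224) = 30912)
Pow(Add(-94722, D), -1) = Pow(Add(-94722, 30912), -1) = Pow(-63810, -1) = Rational(-1, 63810)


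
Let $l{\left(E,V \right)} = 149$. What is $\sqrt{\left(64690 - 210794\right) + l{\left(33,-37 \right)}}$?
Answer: $i \sqrt{145955} \approx 382.04 i$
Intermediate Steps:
$\sqrt{\left(64690 - 210794\right) + l{\left(33,-37 \right)}} = \sqrt{\left(64690 - 210794\right) + 149} = \sqrt{-146104 + 149} = \sqrt{-145955} = i \sqrt{145955}$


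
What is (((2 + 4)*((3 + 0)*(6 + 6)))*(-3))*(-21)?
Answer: 13608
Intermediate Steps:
(((2 + 4)*((3 + 0)*(6 + 6)))*(-3))*(-21) = ((6*(3*12))*(-3))*(-21) = ((6*36)*(-3))*(-21) = (216*(-3))*(-21) = -648*(-21) = 13608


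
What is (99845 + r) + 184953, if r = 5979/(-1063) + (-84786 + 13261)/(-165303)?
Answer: 50042963197460/175717089 ≈ 2.8479e+5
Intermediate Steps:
r = -912315562/175717089 (r = 5979*(-1/1063) - 71525*(-1/165303) = -5979/1063 + 71525/165303 = -912315562/175717089 ≈ -5.1920)
(99845 + r) + 184953 = (99845 - 912315562/175717089) + 184953 = 17543560435643/175717089 + 184953 = 50042963197460/175717089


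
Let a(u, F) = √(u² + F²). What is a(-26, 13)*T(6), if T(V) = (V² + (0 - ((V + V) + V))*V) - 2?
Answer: -962*√5 ≈ -2151.1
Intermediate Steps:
T(V) = -2 - 2*V² (T(V) = (V² + (0 - (2*V + V))*V) - 2 = (V² + (0 - 3*V)*V) - 2 = (V² + (-3*V)*V) - 2 = (V² - 3*V²) - 2 = -2*V² - 2 = -2 - 2*V²)
a(u, F) = √(F² + u²)
a(-26, 13)*T(6) = √(13² + (-26)²)*(-2 - 2*6²) = √(169 + 676)*(-2 - 2*36) = √845*(-2 - 72) = (13*√5)*(-74) = -962*√5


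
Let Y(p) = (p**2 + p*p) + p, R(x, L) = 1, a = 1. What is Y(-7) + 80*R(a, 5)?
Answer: 171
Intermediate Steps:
Y(p) = p + 2*p**2 (Y(p) = (p**2 + p**2) + p = 2*p**2 + p = p + 2*p**2)
Y(-7) + 80*R(a, 5) = -7*(1 + 2*(-7)) + 80*1 = -7*(1 - 14) + 80 = -7*(-13) + 80 = 91 + 80 = 171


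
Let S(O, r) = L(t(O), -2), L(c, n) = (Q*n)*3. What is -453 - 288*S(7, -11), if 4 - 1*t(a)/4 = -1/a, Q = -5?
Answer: -9093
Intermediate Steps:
t(a) = 16 + 4/a (t(a) = 16 - (-4)/a = 16 + 4/a)
L(c, n) = -15*n (L(c, n) = -5*n*3 = -15*n)
S(O, r) = 30 (S(O, r) = -15*(-2) = 30)
-453 - 288*S(7, -11) = -453 - 288*30 = -453 - 8640 = -9093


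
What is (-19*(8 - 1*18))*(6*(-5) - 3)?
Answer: -6270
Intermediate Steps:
(-19*(8 - 1*18))*(6*(-5) - 3) = (-19*(8 - 18))*(-30 - 3) = -19*(-10)*(-33) = 190*(-33) = -6270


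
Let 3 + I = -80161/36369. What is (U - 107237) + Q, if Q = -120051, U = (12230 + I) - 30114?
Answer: -8916849736/36369 ≈ -2.4518e+5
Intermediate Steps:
I = -189268/36369 (I = -3 - 80161/36369 = -189268/36369 ≈ -5.2041)
U = -650612464/36369 (U = (12230 - 189268/36369) - 30114 = 444603602/36369 - 30114 = -650612464/36369 ≈ -17889.)
(U - 107237) + Q = (-650612464/36369 - 107237) - 120051 = -4550714917/36369 - 120051 = -8916849736/36369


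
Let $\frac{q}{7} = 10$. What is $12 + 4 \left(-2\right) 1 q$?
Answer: $-548$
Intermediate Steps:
$q = 70$ ($q = 7 \cdot 10 = 70$)
$12 + 4 \left(-2\right) 1 q = 12 + 4 \left(-2\right) 1 \cdot 70 = 12 + \left(-8\right) 1 \cdot 70 = 12 - 560 = -548$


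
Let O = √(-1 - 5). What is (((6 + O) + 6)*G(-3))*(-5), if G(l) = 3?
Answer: -180 - 15*I*√6 ≈ -180.0 - 36.742*I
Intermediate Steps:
O = I*√6 (O = √(-6) = I*√6 ≈ 2.4495*I)
(((6 + O) + 6)*G(-3))*(-5) = (((6 + I*√6) + 6)*3)*(-5) = ((12 + I*√6)*3)*(-5) = (36 + 3*I*√6)*(-5) = -180 - 15*I*√6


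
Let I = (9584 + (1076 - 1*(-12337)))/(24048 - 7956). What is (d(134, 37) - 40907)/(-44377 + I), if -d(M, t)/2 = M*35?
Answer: 809218404/714091687 ≈ 1.1332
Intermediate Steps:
d(M, t) = -70*M (d(M, t) = -2*M*35 = -70*M)
I = 22997/16092 (I = (9584 + (1076 + 12337))/16092 = (9584 + 13413)*(1/16092) = 22997*(1/16092) = 22997/16092 ≈ 1.4291)
(d(134, 37) - 40907)/(-44377 + I) = (-70*134 - 40907)/(-44377 + 22997/16092) = (-9380 - 40907)/(-714091687/16092) = -50287*(-16092/714091687) = 809218404/714091687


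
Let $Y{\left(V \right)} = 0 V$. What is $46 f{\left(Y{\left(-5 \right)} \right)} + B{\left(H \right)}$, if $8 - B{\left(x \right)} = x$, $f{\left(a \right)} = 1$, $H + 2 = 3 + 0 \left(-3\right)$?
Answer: $53$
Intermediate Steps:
$H = 1$ ($H = -2 + \left(3 + 0 \left(-3\right)\right) = -2 + \left(3 + 0\right) = -2 + 3 = 1$)
$Y{\left(V \right)} = 0$
$B{\left(x \right)} = 8 - x$
$46 f{\left(Y{\left(-5 \right)} \right)} + B{\left(H \right)} = 46 \cdot 1 + \left(8 - 1\right) = 46 + \left(8 - 1\right) = 46 + 7 = 53$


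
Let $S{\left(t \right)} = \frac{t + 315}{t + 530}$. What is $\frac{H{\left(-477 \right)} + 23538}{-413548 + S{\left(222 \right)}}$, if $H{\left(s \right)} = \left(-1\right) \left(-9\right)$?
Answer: $- \frac{17707344}{310987559} \approx -0.056939$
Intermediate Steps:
$H{\left(s \right)} = 9$
$S{\left(t \right)} = \frac{315 + t}{530 + t}$
$\frac{H{\left(-477 \right)} + 23538}{-413548 + S{\left(222 \right)}} = \frac{9 + 23538}{-413548 + \frac{315 + 222}{530 + 222}} = \frac{23547}{-413548 + \frac{1}{752} \cdot 537} = \frac{23547}{-413548 + \frac{537}{752}} = \frac{23547}{- \frac{310987559}{752}} = 23547 \left(- \frac{752}{310987559}\right) = - \frac{17707344}{310987559}$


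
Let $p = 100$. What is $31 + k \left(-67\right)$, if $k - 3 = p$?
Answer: $-6870$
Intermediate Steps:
$k = 103$ ($k = 3 + 100 = 103$)
$31 + k \left(-67\right) = 31 + 103 \left(-67\right) = 31 - 6901 = -6870$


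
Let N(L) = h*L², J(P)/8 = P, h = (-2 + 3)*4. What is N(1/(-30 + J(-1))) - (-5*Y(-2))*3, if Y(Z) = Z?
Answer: -10829/361 ≈ -29.997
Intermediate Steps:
h = 4 (h = 1*4 = 4)
J(P) = 8*P
N(L) = 4*L²
N(1/(-30 + J(-1))) - (-5*Y(-2))*3 = 4*(1/(-30 + 8*(-1)))² - (-5*(-2))*3 = 4*(1/(-30 - 8))² - 10*3 = 4*(1/(-38))² - 1*30 = 4*(-1/38)² - 30 = 4*(1/1444) - 30 = 1/361 - 30 = -10829/361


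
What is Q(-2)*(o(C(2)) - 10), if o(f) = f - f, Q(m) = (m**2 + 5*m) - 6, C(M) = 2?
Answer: 120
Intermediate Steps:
Q(m) = -6 + m**2 + 5*m
o(f) = 0
Q(-2)*(o(C(2)) - 10) = (-6 + (-2)**2 + 5*(-2))*(0 - 10) = (-6 + 4 - 10)*(-10) = -12*(-10) = 120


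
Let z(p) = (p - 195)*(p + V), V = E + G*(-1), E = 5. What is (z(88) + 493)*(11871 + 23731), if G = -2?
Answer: -344342544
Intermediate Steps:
V = 7 (V = 5 - 2*(-1) = 5 + 2 = 7)
z(p) = (-195 + p)*(7 + p) (z(p) = (p - 195)*(p + 7) = (-195 + p)*(7 + p))
(z(88) + 493)*(11871 + 23731) = ((-1365 + 88² - 188*88) + 493)*(11871 + 23731) = ((-1365 + 7744 - 16544) + 493)*35602 = (-10165 + 493)*35602 = -9672*35602 = -344342544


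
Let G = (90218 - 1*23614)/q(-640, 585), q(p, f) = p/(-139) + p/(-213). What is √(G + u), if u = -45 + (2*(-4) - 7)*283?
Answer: 3*√1536170515/1760 ≈ 66.808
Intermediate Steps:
q(p, f) = -352*p/29607 (q(p, f) = p*(-1/139) + p*(-1/213) = -p/139 - p/213 = -352*p/29607)
u = -4290 (u = -45 + (-8 - 7)*283 = -45 - 15*283 = -45 - 4245 = -4290)
G = 492986157/56320 (G = (90218 - 1*23614)/((-352/29607*(-640))) = (90218 - 23614)/(225280/29607) = 66604*(29607/225280) = 492986157/56320 ≈ 8753.3)
√(G + u) = √(492986157/56320 - 4290) = √(251373357/56320) = 3*√1536170515/1760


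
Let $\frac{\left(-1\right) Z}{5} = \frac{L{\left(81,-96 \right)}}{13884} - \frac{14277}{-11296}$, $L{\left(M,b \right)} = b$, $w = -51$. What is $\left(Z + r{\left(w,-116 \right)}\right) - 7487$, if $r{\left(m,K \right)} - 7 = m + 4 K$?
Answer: $- \frac{104572569245}{13069472} \approx -8001.3$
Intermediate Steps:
$r{\left(m,K \right)} = 7 + m + 4 K$ ($r{\left(m,K \right)} = 7 + \left(m + 4 K\right) = 7 + m + 4 K$)
$Z = - \frac{82140605}{13069472}$ ($Z = - 5 \left(- \frac{96}{13884} - \frac{14277}{-11296}\right) = - 5 \left(\left(-96\right) \frac{1}{13884} - - \frac{14277}{11296}\right) = - 5 \left(- \frac{8}{1157} + \frac{14277}{11296}\right) = \left(-5\right) \frac{16428121}{13069472} = - \frac{82140605}{13069472} \approx -6.2849$)
$\left(Z + r{\left(w,-116 \right)}\right) - 7487 = \left(- \frac{82140605}{13069472} + \left(7 - 51 + 4 \left(-116\right)\right)\right) - 7487 = \left(- \frac{82140605}{13069472} - 508\right) - 7487 = - \frac{6721432381}{13069472} - 7487 = - \frac{104572569245}{13069472}$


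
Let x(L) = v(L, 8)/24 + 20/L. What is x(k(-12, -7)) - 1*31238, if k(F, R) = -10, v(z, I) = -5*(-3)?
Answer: -249915/8 ≈ -31239.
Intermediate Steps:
v(z, I) = 15
x(L) = 5/8 + 20/L (x(L) = 15/24 + 20/L = 15*(1/24) + 20/L = 5/8 + 20/L)
x(k(-12, -7)) - 1*31238 = (5/8 + 20/(-10)) - 1*31238 = (5/8 + 20*(-⅒)) - 31238 = (5/8 - 2) - 31238 = -11/8 - 31238 = -249915/8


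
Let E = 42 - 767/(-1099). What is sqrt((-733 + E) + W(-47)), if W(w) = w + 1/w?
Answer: 2*I*sqrt(491800661373)/51653 ≈ 27.154*I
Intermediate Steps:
E = 46925/1099 (E = 42 - 767*(-1/1099) = 42 + 767/1099 = 46925/1099 ≈ 42.698)
sqrt((-733 + E) + W(-47)) = sqrt((-733 + 46925/1099) + (-47 + 1/(-47))) = sqrt(-758642/1099 + (-47 - 1/47)) = sqrt(-758642/1099 - 2210/47) = sqrt(-38084964/51653) = 2*I*sqrt(491800661373)/51653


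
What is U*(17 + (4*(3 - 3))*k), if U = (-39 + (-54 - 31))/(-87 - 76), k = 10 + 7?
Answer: 2108/163 ≈ 12.933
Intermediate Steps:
k = 17
U = 124/163 (U = (-39 - 85)/(-163) = -124*(-1/163) = 124/163 ≈ 0.76074)
U*(17 + (4*(3 - 3))*k) = 124*(17 + (4*(3 - 3))*17)/163 = 124*(17 + (4*0)*17)/163 = 124*(17 + 0*17)/163 = 124*(17 + 0)/163 = (124/163)*17 = 2108/163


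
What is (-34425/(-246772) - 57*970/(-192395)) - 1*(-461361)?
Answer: 257698575622107/558561164 ≈ 4.6136e+5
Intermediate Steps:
(-34425/(-246772) - 57*970/(-192395)) - 1*(-461361) = (-34425*(-1/246772) - 55290*(-1/192395)) + 461361 = (2025/14516 + 11058/38479) + 461361 = 238437903/558561164 + 461361 = 257698575622107/558561164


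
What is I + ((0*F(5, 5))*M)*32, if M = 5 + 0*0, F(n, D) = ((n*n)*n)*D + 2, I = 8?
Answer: 8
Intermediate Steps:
F(n, D) = 2 + D*n**3 (F(n, D) = (n**2*n)*D + 2 = n**3*D + 2 = D*n**3 + 2 = 2 + D*n**3)
M = 5 (M = 5 + 0 = 5)
I + ((0*F(5, 5))*M)*32 = 8 + ((0*(2 + 5*5**3))*5)*32 = 8 + ((0*(2 + 5*125))*5)*32 = 8 + ((0*(2 + 625))*5)*32 = 8 + ((0*627)*5)*32 = 8 + (0*5)*32 = 8 + 0*32 = 8 + 0 = 8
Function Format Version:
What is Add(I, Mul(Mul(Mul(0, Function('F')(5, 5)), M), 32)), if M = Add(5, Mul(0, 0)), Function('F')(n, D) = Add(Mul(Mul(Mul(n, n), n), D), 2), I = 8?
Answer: 8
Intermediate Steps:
Function('F')(n, D) = Add(2, Mul(D, Pow(n, 3))) (Function('F')(n, D) = Add(Mul(Mul(Pow(n, 2), n), D), 2) = Add(Mul(Pow(n, 3), D), 2) = Add(Mul(D, Pow(n, 3)), 2) = Add(2, Mul(D, Pow(n, 3))))
M = 5 (M = Add(5, 0) = 5)
Add(I, Mul(Mul(Mul(0, Function('F')(5, 5)), M), 32)) = Add(8, Mul(Mul(Mul(0, Add(2, Mul(5, Pow(5, 3)))), 5), 32)) = Add(8, Mul(Mul(Mul(0, Add(2, Mul(5, 125))), 5), 32)) = Add(8, Mul(Mul(Mul(0, Add(2, 625)), 5), 32)) = Add(8, Mul(Mul(Mul(0, 627), 5), 32)) = Add(8, Mul(Mul(0, 5), 32)) = Add(8, Mul(0, 32)) = Add(8, 0) = 8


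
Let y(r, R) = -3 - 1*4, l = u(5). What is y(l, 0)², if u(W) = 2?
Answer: 49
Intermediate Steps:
l = 2
y(r, R) = -7 (y(r, R) = -3 - 4 = -7)
y(l, 0)² = (-7)² = 49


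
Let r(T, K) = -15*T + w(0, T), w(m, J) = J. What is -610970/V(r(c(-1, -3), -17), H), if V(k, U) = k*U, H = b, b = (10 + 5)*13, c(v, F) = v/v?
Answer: 61097/273 ≈ 223.80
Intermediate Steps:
c(v, F) = 1
b = 195 (b = 15*13 = 195)
H = 195
r(T, K) = -14*T (r(T, K) = -15*T + T = -14*T)
V(k, U) = U*k
-610970/V(r(c(-1, -3), -17), H) = -610970/(195*(-14*1)) = -610970/(195*(-14)) = -610970/(-2730) = -610970*(-1/2730) = 61097/273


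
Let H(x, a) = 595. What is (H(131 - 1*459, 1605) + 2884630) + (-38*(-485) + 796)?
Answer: 2904451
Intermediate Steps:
(H(131 - 1*459, 1605) + 2884630) + (-38*(-485) + 796) = (595 + 2884630) + (-38*(-485) + 796) = 2885225 + (18430 + 796) = 2885225 + 19226 = 2904451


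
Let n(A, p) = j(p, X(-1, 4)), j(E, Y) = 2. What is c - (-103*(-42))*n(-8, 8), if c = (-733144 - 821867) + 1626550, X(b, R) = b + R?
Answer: 62887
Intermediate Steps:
X(b, R) = R + b
c = 71539 (c = -1555011 + 1626550 = 71539)
n(A, p) = 2
c - (-103*(-42))*n(-8, 8) = 71539 - (-103*(-42))*2 = 71539 - 4326*2 = 71539 - 1*8652 = 71539 - 8652 = 62887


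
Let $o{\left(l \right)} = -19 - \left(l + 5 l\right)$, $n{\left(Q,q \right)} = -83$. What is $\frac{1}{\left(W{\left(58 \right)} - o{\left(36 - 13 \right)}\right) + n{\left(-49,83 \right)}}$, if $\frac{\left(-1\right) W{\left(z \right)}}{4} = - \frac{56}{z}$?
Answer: $\frac{29}{2258} \approx 0.012843$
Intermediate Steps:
$o{\left(l \right)} = -19 - 6 l$
$W{\left(z \right)} = \frac{224}{z}$ ($W{\left(z \right)} = - 4 \left(- \frac{56}{z}\right) = \frac{224}{z}$)
$\frac{1}{\left(W{\left(58 \right)} - o{\left(36 - 13 \right)}\right) + n{\left(-49,83 \right)}} = \frac{1}{\left(\frac{224}{58} - \left(-19 - 6 \left(36 - 13\right)\right)\right) - 83} = \frac{1}{\left(224 \cdot \frac{1}{58} - \left(-19 - 138\right)\right) - 83} = \frac{1}{\left(\frac{112}{29} - \left(-19 - 138\right)\right) - 83} = \frac{1}{\left(\frac{112}{29} - -157\right) - 83} = \frac{1}{\left(\frac{112}{29} + 157\right) - 83} = \frac{1}{\frac{4665}{29} - 83} = \frac{1}{\frac{2258}{29}} = \frac{29}{2258}$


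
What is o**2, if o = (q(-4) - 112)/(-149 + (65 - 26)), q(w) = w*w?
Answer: 2304/3025 ≈ 0.76165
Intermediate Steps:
q(w) = w**2
o = 48/55 (o = ((-4)**2 - 112)/(-149 + (65 - 26)) = (16 - 112)/(-149 + 39) = -96/(-110) = -96*(-1/110) = 48/55 ≈ 0.87273)
o**2 = (48/55)**2 = 2304/3025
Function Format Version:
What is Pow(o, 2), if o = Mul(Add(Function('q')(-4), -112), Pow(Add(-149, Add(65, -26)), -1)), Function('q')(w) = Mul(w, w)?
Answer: Rational(2304, 3025) ≈ 0.76165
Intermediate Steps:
Function('q')(w) = Pow(w, 2)
o = Rational(48, 55) (o = Mul(Add(Pow(-4, 2), -112), Pow(Add(-149, Add(65, -26)), -1)) = Mul(Add(16, -112), Pow(Add(-149, 39), -1)) = Mul(-96, Pow(-110, -1)) = Mul(-96, Rational(-1, 110)) = Rational(48, 55) ≈ 0.87273)
Pow(o, 2) = Pow(Rational(48, 55), 2) = Rational(2304, 3025)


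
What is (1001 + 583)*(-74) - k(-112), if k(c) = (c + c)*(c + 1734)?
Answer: 246112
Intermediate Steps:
k(c) = 2*c*(1734 + c) (k(c) = (2*c)*(1734 + c) = 2*c*(1734 + c))
(1001 + 583)*(-74) - k(-112) = (1001 + 583)*(-74) - 2*(-112)*(1734 - 112) = 1584*(-74) - 2*(-112)*1622 = -117216 - 1*(-363328) = -117216 + 363328 = 246112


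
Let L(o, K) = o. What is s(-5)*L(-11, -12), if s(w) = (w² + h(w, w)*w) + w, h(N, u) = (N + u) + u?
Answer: -1045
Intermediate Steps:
h(N, u) = N + 2*u
s(w) = w + 4*w² (s(w) = (w² + (w + 2*w)*w) + w = (w² + (3*w)*w) + w = (w² + 3*w²) + w = 4*w² + w = w + 4*w²)
s(-5)*L(-11, -12) = -5*(1 + 4*(-5))*(-11) = -5*(1 - 20)*(-11) = -5*(-19)*(-11) = 95*(-11) = -1045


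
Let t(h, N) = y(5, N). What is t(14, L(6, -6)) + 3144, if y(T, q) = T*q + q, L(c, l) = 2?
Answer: 3156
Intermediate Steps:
y(T, q) = q + T*q
t(h, N) = 6*N (t(h, N) = N*(1 + 5) = N*6 = 6*N)
t(14, L(6, -6)) + 3144 = 6*2 + 3144 = 12 + 3144 = 3156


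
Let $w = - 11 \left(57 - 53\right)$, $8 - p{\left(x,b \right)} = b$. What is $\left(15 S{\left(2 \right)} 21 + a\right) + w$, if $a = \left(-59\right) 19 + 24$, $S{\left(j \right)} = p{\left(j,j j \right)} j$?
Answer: $1379$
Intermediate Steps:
$p{\left(x,b \right)} = 8 - b$
$w = -44$ ($w = \left(-11\right) 4 = -44$)
$S{\left(j \right)} = j \left(8 - j^{2}\right)$ ($S{\left(j \right)} = \left(8 - j j\right) j = \left(8 - j^{2}\right) j = j \left(8 - j^{2}\right)$)
$a = -1097$ ($a = -1121 + 24 = -1097$)
$\left(15 S{\left(2 \right)} 21 + a\right) + w = \left(15 \cdot 2 \left(8 - 2^{2}\right) 21 - 1097\right) - 44 = \left(15 \cdot 2 \left(8 - 4\right) 21 - 1097\right) - 44 = \left(15 \cdot 2 \cdot 4 \cdot 21 - 1097\right) - 44 = \left(15 \cdot 8 \cdot 21 - 1097\right) - 44 = \left(120 \cdot 21 - 1097\right) - 44 = \left(2520 - 1097\right) - 44 = 1423 - 44 = 1379$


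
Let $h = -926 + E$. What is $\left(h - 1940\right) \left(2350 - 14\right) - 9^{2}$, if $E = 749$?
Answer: $-4945393$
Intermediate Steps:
$h = -177$ ($h = -926 + 749 = -177$)
$\left(h - 1940\right) \left(2350 - 14\right) - 9^{2} = \left(-177 - 1940\right) \left(2350 - 14\right) - 9^{2} = \left(-2117\right) 2336 - 81 = -4945312 - 81 = -4945393$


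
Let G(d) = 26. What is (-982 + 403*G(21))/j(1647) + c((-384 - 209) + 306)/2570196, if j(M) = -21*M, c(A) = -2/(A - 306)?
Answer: -2412183765319/8785825641306 ≈ -0.27455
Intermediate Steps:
c(A) = -2/(-306 + A)
(-982 + 403*G(21))/j(1647) + c((-384 - 209) + 306)/2570196 = (-982 + 403*26)/((-21*1647)) - 2/(-306 + ((-384 - 209) + 306))/2570196 = (-982 + 10478)/(-34587) - 2/(-306 + (-593 + 306))*(1/2570196) = 9496*(-1/34587) - 2/(-306 - 287)*(1/2570196) = -9496/34587 - 2/(-593)*(1/2570196) = -9496/34587 - 2*(-1/593)*(1/2570196) = -9496/34587 + (2/593)*(1/2570196) = -9496/34587 + 1/762063114 = -2412183765319/8785825641306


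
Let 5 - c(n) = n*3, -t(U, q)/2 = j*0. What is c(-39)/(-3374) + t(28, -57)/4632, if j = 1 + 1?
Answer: -61/1687 ≈ -0.036159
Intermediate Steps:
j = 2
t(U, q) = 0 (t(U, q) = -4*0 = -2*0 = 0)
c(n) = 5 - 3*n (c(n) = 5 - n*3 = 5 - 3*n)
c(-39)/(-3374) + t(28, -57)/4632 = (5 - 3*(-39))/(-3374) + 0/4632 = (5 + 117)*(-1/3374) + 0*(1/4632) = 122*(-1/3374) + 0 = -61/1687 + 0 = -61/1687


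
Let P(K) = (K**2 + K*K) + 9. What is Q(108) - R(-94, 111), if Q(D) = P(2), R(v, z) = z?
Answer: -94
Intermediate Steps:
P(K) = 9 + 2*K**2 (P(K) = (K**2 + K**2) + 9 = 2*K**2 + 9 = 9 + 2*K**2)
Q(D) = 17 (Q(D) = 9 + 2*2**2 = 9 + 2*4 = 9 + 8 = 17)
Q(108) - R(-94, 111) = 17 - 1*111 = 17 - 111 = -94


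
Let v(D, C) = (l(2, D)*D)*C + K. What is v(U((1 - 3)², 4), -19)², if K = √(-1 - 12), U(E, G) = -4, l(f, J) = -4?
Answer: (304 - I*√13)² ≈ 92403.0 - 2192.2*I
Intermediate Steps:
K = I*√13 (K = √(-13) = I*√13 ≈ 3.6056*I)
v(D, C) = I*√13 - 4*C*D (v(D, C) = (-4*D)*C + I*√13 = -4*C*D + I*√13 = I*√13 - 4*C*D)
v(U((1 - 3)², 4), -19)² = (I*√13 - 4*(-19)*(-4))² = (I*√13 - 304)² = (-304 + I*√13)²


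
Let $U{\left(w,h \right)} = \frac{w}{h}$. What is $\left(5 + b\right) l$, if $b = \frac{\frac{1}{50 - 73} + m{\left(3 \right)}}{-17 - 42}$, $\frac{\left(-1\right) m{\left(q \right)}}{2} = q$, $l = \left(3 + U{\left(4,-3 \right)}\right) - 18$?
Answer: $- \frac{113092}{1357} \approx -83.34$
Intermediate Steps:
$l = - \frac{49}{3}$ ($l = \left(3 + \frac{4}{-3}\right) - 18 = \left(3 + 4 \left(- \frac{1}{3}\right)\right) - 18 = \left(3 - \frac{4}{3}\right) - 18 = \frac{5}{3} - 18 = - \frac{49}{3} \approx -16.333$)
$m{\left(q \right)} = - 2 q$
$b = \frac{139}{1357}$ ($b = \frac{\frac{1}{50 - 73} - 6}{-17 - 42} = \frac{\frac{1}{-23} - 6}{-59} = \left(- \frac{1}{23} - 6\right) \left(- \frac{1}{59}\right) = \left(- \frac{139}{23}\right) \left(- \frac{1}{59}\right) = \frac{139}{1357} \approx 0.10243$)
$\left(5 + b\right) l = \left(5 + \frac{139}{1357}\right) \left(- \frac{49}{3}\right) = \frac{6924}{1357} \left(- \frac{49}{3}\right) = - \frac{113092}{1357}$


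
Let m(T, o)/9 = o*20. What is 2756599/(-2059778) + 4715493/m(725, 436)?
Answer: 1582755141839/26941896240 ≈ 58.747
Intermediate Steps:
m(T, o) = 180*o (m(T, o) = 9*(o*20) = 9*(20*o) = 180*o)
2756599/(-2059778) + 4715493/m(725, 436) = 2756599/(-2059778) + 4715493/((180*436)) = 2756599*(-1/2059778) + 4715493/78480 = -2756599/2059778 + 4715493*(1/78480) = -2756599/2059778 + 1571831/26160 = 1582755141839/26941896240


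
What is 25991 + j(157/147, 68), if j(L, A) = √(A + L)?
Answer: 25991 + √30459/21 ≈ 25999.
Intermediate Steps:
25991 + j(157/147, 68) = 25991 + √(68 + 157/147) = 25991 + √(10153/147) = 25991 + √30459/21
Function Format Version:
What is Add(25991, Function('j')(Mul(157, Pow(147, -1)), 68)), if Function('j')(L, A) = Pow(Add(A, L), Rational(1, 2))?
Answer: Add(25991, Mul(Rational(1, 21), Pow(30459, Rational(1, 2)))) ≈ 25999.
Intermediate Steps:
Add(25991, Function('j')(Mul(157, Pow(147, -1)), 68)) = Add(25991, Pow(Add(68, Mul(157, Pow(147, -1))), Rational(1, 2))) = Add(25991, Pow(Add(68, Mul(157, Rational(1, 147))), Rational(1, 2))) = Add(25991, Pow(Add(68, Rational(157, 147)), Rational(1, 2))) = Add(25991, Pow(Rational(10153, 147), Rational(1, 2))) = Add(25991, Mul(Rational(1, 21), Pow(30459, Rational(1, 2))))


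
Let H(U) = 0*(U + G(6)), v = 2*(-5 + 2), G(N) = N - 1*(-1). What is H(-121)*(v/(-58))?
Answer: 0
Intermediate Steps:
G(N) = 1 + N (G(N) = N + 1 = 1 + N)
v = -6 (v = 2*(-3) = -6)
H(U) = 0 (H(U) = 0*(U + (1 + 6)) = 0*(U + 7) = 0*(7 + U) = 0)
H(-121)*(v/(-58)) = 0*(-6/(-58)) = 0*(-6*(-1/58)) = 0*(3/29) = 0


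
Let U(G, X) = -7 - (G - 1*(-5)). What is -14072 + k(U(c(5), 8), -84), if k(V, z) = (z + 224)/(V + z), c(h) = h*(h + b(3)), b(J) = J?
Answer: -478483/34 ≈ -14073.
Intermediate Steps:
c(h) = h*(3 + h) (c(h) = h*(h + 3) = h*(3 + h))
U(G, X) = -12 - G (U(G, X) = -7 - (G + 5) = -7 - (5 + G) = -7 + (-5 - G) = -12 - G)
k(V, z) = (224 + z)/(V + z)
-14072 + k(U(c(5), 8), -84) = -14072 + (224 - 84)/((-12 - 5*(3 + 5)) - 84) = -14072 + 140/((-12 - 5*8) - 84) = -14072 + 140/((-12 - 1*40) - 84) = -14072 + 140/((-12 - 40) - 84) = -14072 + 140/(-52 - 84) = -14072 + 140/(-136) = -14072 - 1/136*140 = -14072 - 35/34 = -478483/34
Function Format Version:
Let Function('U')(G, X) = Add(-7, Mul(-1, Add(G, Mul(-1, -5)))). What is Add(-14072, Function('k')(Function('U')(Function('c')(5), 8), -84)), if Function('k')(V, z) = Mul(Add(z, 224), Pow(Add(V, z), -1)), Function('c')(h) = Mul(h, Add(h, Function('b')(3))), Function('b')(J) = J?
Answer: Rational(-478483, 34) ≈ -14073.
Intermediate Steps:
Function('c')(h) = Mul(h, Add(3, h)) (Function('c')(h) = Mul(h, Add(h, 3)) = Mul(h, Add(3, h)))
Function('U')(G, X) = Add(-12, Mul(-1, G)) (Function('U')(G, X) = Add(-7, Mul(-1, Add(G, 5))) = Add(-7, Mul(-1, Add(5, G))) = Add(-7, Add(-5, Mul(-1, G))) = Add(-12, Mul(-1, G)))
Function('k')(V, z) = Mul(Pow(Add(V, z), -1), Add(224, z)) (Function('k')(V, z) = Mul(Add(224, z), Pow(Add(V, z), -1)) = Mul(Pow(Add(V, z), -1), Add(224, z)))
Add(-14072, Function('k')(Function('U')(Function('c')(5), 8), -84)) = Add(-14072, Mul(Pow(Add(Add(-12, Mul(-1, Mul(5, Add(3, 5)))), -84), -1), Add(224, -84))) = Add(-14072, Mul(Pow(Add(Add(-12, Mul(-1, Mul(5, 8))), -84), -1), 140)) = Add(-14072, Mul(Pow(Add(Add(-12, Mul(-1, 40)), -84), -1), 140)) = Add(-14072, Mul(Pow(Add(Add(-12, -40), -84), -1), 140)) = Add(-14072, Mul(Pow(Add(-52, -84), -1), 140)) = Add(-14072, Mul(Pow(-136, -1), 140)) = Add(-14072, Mul(Rational(-1, 136), 140)) = Add(-14072, Rational(-35, 34)) = Rational(-478483, 34)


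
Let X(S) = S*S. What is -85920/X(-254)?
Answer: -21480/16129 ≈ -1.3318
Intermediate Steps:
X(S) = S²
-85920/X(-254) = -85920/((-254)²) = -85920/64516 = -85920*1/64516 = -21480/16129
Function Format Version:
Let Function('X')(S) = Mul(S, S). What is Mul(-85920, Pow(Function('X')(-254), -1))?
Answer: Rational(-21480, 16129) ≈ -1.3318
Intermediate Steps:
Function('X')(S) = Pow(S, 2)
Mul(-85920, Pow(Function('X')(-254), -1)) = Mul(-85920, Pow(Pow(-254, 2), -1)) = Mul(-85920, Pow(64516, -1)) = Mul(-85920, Rational(1, 64516)) = Rational(-21480, 16129)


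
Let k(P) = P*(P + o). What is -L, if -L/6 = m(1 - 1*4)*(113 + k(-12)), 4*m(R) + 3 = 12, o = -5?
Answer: 8559/2 ≈ 4279.5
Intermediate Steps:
m(R) = 9/4 (m(R) = -¾ + (¼)*12 = -¾ + 3 = 9/4)
k(P) = P*(-5 + P) (k(P) = P*(P - 5) = P*(-5 + P))
L = -8559/2 (L = -27*(113 - 12*(-5 - 12))/2 = -27*(113 - 12*(-17))/2 = -27*(113 + 204)/2 = -27*317/2 = -6*2853/4 = -8559/2 ≈ -4279.5)
-L = -1*(-8559/2) = 8559/2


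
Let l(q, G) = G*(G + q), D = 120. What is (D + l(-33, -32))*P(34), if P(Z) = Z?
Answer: 74800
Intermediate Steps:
(D + l(-33, -32))*P(34) = (120 - 32*(-32 - 33))*34 = (120 - 32*(-65))*34 = (120 + 2080)*34 = 2200*34 = 74800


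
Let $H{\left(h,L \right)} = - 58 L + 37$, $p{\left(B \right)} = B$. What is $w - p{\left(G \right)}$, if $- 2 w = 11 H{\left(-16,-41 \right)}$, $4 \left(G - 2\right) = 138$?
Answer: $-13319$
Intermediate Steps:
$G = \frac{73}{2}$ ($G = 2 + \frac{1}{4} \cdot 138 = 2 + \frac{69}{2} = \frac{73}{2} \approx 36.5$)
$H{\left(h,L \right)} = 37 - 58 L$
$w = - \frac{26565}{2}$ ($w = - \frac{11 \left(37 - -2378\right)}{2} = - \frac{11 \left(37 + 2378\right)}{2} = - \frac{11 \cdot 2415}{2} = \left(- \frac{1}{2}\right) 26565 = - \frac{26565}{2} \approx -13283.0$)
$w - p{\left(G \right)} = - \frac{26565}{2} - \frac{73}{2} = -13319$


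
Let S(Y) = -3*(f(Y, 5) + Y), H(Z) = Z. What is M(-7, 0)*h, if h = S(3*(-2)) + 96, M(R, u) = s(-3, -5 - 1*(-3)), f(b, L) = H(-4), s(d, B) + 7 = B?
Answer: -1134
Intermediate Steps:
s(d, B) = -7 + B
f(b, L) = -4
M(R, u) = -9 (M(R, u) = -7 + (-5 - 1*(-3)) = -7 + (-5 + 3) = -7 - 2 = -9)
S(Y) = 12 - 3*Y (S(Y) = -3*(-4 + Y) = 12 - 3*Y)
h = 126 (h = (12 - 9*(-2)) + 96 = (12 - 3*(-6)) + 96 = (12 + 18) + 96 = 30 + 96 = 126)
M(-7, 0)*h = -9*126 = -1134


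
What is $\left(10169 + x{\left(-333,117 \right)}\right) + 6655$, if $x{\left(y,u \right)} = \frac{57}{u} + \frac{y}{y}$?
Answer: $\frac{656194}{39} \approx 16826.0$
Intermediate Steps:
$x{\left(y,u \right)} = 1 + \frac{57}{u}$ ($x{\left(y,u \right)} = \frac{57}{u} + 1 = 1 + \frac{57}{u}$)
$\left(10169 + x{\left(-333,117 \right)}\right) + 6655 = \left(10169 + \frac{57 + 117}{117}\right) + 6655 = \left(10169 + \frac{1}{117} \cdot 174\right) + 6655 = \left(10169 + \frac{58}{39}\right) + 6655 = \frac{396649}{39} + 6655 = \frac{656194}{39}$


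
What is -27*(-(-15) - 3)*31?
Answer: -10044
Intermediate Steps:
-27*(-(-15) - 3)*31 = -27*(-3*(-5) - 3)*31 = -27*(15 - 3)*31 = -27*12*31 = -324*31 = -10044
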